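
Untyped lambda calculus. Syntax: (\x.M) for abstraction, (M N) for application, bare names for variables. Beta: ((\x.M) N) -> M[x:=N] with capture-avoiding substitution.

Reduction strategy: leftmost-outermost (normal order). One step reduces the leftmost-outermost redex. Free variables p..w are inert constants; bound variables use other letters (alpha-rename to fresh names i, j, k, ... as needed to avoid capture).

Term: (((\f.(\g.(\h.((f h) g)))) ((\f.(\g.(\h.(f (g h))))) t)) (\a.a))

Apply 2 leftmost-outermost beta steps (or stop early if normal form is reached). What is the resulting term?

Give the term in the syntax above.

Answer: (\h.((((\f.(\g.(\h.(f (g h))))) t) h) (\a.a)))

Derivation:
Step 0: (((\f.(\g.(\h.((f h) g)))) ((\f.(\g.(\h.(f (g h))))) t)) (\a.a))
Step 1: ((\g.(\h.((((\f.(\g.(\h.(f (g h))))) t) h) g))) (\a.a))
Step 2: (\h.((((\f.(\g.(\h.(f (g h))))) t) h) (\a.a)))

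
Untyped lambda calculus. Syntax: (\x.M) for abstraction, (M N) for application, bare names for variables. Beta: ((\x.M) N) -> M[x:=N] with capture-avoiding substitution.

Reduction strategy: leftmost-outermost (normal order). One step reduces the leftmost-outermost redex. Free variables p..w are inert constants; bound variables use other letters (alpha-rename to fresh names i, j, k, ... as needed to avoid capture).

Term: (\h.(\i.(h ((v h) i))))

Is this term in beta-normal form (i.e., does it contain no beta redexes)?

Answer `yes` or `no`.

Answer: yes

Derivation:
Term: (\h.(\i.(h ((v h) i))))
No beta redexes found.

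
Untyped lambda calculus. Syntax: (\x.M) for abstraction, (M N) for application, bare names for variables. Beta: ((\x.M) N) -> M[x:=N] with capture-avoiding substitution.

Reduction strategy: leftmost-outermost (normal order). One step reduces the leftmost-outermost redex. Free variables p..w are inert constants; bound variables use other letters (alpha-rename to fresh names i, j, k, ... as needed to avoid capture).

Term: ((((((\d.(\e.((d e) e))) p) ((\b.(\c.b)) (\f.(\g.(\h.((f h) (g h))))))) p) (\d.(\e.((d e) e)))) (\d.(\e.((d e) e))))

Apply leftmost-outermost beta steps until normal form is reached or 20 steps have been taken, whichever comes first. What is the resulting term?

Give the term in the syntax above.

Answer: (((((p (\c.(\f.(\g.(\h.((f h) (g h))))))) (\c.(\f.(\g.(\h.((f h) (g h))))))) p) (\d.(\e.((d e) e)))) (\d.(\e.((d e) e))))

Derivation:
Step 0: ((((((\d.(\e.((d e) e))) p) ((\b.(\c.b)) (\f.(\g.(\h.((f h) (g h))))))) p) (\d.(\e.((d e) e)))) (\d.(\e.((d e) e))))
Step 1: (((((\e.((p e) e)) ((\b.(\c.b)) (\f.(\g.(\h.((f h) (g h))))))) p) (\d.(\e.((d e) e)))) (\d.(\e.((d e) e))))
Step 2: (((((p ((\b.(\c.b)) (\f.(\g.(\h.((f h) (g h))))))) ((\b.(\c.b)) (\f.(\g.(\h.((f h) (g h))))))) p) (\d.(\e.((d e) e)))) (\d.(\e.((d e) e))))
Step 3: (((((p (\c.(\f.(\g.(\h.((f h) (g h))))))) ((\b.(\c.b)) (\f.(\g.(\h.((f h) (g h))))))) p) (\d.(\e.((d e) e)))) (\d.(\e.((d e) e))))
Step 4: (((((p (\c.(\f.(\g.(\h.((f h) (g h))))))) (\c.(\f.(\g.(\h.((f h) (g h))))))) p) (\d.(\e.((d e) e)))) (\d.(\e.((d e) e))))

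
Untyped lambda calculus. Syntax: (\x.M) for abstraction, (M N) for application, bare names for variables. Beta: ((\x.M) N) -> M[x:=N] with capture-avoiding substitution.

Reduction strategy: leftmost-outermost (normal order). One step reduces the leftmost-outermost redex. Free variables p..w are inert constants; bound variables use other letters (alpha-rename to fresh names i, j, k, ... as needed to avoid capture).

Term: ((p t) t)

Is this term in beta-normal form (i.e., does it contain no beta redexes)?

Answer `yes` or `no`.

Term: ((p t) t)
No beta redexes found.

Answer: yes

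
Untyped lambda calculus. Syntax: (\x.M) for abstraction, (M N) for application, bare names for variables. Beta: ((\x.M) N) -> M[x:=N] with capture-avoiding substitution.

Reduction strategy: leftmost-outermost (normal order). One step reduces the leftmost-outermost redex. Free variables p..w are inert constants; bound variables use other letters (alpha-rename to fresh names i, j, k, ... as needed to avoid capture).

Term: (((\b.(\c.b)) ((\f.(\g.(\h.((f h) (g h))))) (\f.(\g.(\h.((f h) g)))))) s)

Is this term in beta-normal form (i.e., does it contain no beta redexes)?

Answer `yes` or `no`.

Term: (((\b.(\c.b)) ((\f.(\g.(\h.((f h) (g h))))) (\f.(\g.(\h.((f h) g)))))) s)
Found 2 beta redex(es).

Answer: no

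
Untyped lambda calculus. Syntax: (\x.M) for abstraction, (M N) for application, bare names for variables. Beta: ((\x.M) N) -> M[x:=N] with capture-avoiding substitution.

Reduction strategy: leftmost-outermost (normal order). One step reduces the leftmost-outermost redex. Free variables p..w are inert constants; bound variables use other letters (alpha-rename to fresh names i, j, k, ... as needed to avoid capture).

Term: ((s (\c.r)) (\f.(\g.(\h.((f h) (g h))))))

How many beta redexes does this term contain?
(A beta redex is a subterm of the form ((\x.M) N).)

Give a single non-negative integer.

Term: ((s (\c.r)) (\f.(\g.(\h.((f h) (g h))))))
  (no redexes)
Total redexes: 0

Answer: 0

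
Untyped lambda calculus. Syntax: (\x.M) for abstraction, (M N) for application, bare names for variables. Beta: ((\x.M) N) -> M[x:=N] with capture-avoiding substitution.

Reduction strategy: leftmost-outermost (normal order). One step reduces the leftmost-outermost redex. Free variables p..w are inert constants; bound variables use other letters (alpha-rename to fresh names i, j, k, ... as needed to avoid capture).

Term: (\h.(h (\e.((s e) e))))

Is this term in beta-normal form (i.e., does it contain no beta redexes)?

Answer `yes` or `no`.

Answer: yes

Derivation:
Term: (\h.(h (\e.((s e) e))))
No beta redexes found.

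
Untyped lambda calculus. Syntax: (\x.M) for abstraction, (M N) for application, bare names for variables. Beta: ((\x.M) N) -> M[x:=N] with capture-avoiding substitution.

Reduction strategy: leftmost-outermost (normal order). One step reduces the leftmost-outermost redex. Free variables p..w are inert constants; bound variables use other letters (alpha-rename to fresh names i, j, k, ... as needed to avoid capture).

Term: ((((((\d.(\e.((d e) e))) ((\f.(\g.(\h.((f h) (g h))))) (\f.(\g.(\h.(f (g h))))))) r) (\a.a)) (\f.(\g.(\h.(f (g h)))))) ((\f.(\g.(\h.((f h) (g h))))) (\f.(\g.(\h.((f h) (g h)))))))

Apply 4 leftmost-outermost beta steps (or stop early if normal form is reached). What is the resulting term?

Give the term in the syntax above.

Answer: (((((\h.(((\f.(\g.(\h.(f (g h))))) h) (r h))) r) (\a.a)) (\f.(\g.(\h.(f (g h)))))) ((\f.(\g.(\h.((f h) (g h))))) (\f.(\g.(\h.((f h) (g h)))))))

Derivation:
Step 0: ((((((\d.(\e.((d e) e))) ((\f.(\g.(\h.((f h) (g h))))) (\f.(\g.(\h.(f (g h))))))) r) (\a.a)) (\f.(\g.(\h.(f (g h)))))) ((\f.(\g.(\h.((f h) (g h))))) (\f.(\g.(\h.((f h) (g h)))))))
Step 1: (((((\e.((((\f.(\g.(\h.((f h) (g h))))) (\f.(\g.(\h.(f (g h)))))) e) e)) r) (\a.a)) (\f.(\g.(\h.(f (g h)))))) ((\f.(\g.(\h.((f h) (g h))))) (\f.(\g.(\h.((f h) (g h)))))))
Step 2: (((((((\f.(\g.(\h.((f h) (g h))))) (\f.(\g.(\h.(f (g h)))))) r) r) (\a.a)) (\f.(\g.(\h.(f (g h)))))) ((\f.(\g.(\h.((f h) (g h))))) (\f.(\g.(\h.((f h) (g h)))))))
Step 3: ((((((\g.(\h.(((\f.(\g.(\h.(f (g h))))) h) (g h)))) r) r) (\a.a)) (\f.(\g.(\h.(f (g h)))))) ((\f.(\g.(\h.((f h) (g h))))) (\f.(\g.(\h.((f h) (g h)))))))
Step 4: (((((\h.(((\f.(\g.(\h.(f (g h))))) h) (r h))) r) (\a.a)) (\f.(\g.(\h.(f (g h)))))) ((\f.(\g.(\h.((f h) (g h))))) (\f.(\g.(\h.((f h) (g h)))))))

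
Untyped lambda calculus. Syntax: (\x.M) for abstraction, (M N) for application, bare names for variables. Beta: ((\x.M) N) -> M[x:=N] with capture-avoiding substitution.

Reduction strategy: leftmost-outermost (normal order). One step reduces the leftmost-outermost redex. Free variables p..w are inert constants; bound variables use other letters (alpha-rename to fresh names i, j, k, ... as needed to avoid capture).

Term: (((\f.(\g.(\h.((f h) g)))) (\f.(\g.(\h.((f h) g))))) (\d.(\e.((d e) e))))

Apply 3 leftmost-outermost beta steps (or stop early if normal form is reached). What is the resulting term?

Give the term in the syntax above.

Answer: (\h.((\g.(\i.((h i) g))) (\d.(\e.((d e) e)))))

Derivation:
Step 0: (((\f.(\g.(\h.((f h) g)))) (\f.(\g.(\h.((f h) g))))) (\d.(\e.((d e) e))))
Step 1: ((\g.(\h.(((\f.(\g.(\h.((f h) g)))) h) g))) (\d.(\e.((d e) e))))
Step 2: (\h.(((\f.(\g.(\h.((f h) g)))) h) (\d.(\e.((d e) e)))))
Step 3: (\h.((\g.(\i.((h i) g))) (\d.(\e.((d e) e)))))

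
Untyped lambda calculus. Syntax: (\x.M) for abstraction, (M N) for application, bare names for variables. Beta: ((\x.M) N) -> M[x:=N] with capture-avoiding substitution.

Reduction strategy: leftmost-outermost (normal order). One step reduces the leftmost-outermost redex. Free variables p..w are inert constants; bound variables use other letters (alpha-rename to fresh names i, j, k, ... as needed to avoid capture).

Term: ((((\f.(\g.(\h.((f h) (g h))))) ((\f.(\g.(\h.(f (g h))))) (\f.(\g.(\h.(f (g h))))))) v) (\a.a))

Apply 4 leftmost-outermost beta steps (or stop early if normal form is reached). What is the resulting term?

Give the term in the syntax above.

Step 0: ((((\f.(\g.(\h.((f h) (g h))))) ((\f.(\g.(\h.(f (g h))))) (\f.(\g.(\h.(f (g h))))))) v) (\a.a))
Step 1: (((\g.(\h.((((\f.(\g.(\h.(f (g h))))) (\f.(\g.(\h.(f (g h)))))) h) (g h)))) v) (\a.a))
Step 2: ((\h.((((\f.(\g.(\h.(f (g h))))) (\f.(\g.(\h.(f (g h)))))) h) (v h))) (\a.a))
Step 3: ((((\f.(\g.(\h.(f (g h))))) (\f.(\g.(\h.(f (g h)))))) (\a.a)) (v (\a.a)))
Step 4: (((\g.(\h.((\f.(\g.(\h.(f (g h))))) (g h)))) (\a.a)) (v (\a.a)))

Answer: (((\g.(\h.((\f.(\g.(\h.(f (g h))))) (g h)))) (\a.a)) (v (\a.a)))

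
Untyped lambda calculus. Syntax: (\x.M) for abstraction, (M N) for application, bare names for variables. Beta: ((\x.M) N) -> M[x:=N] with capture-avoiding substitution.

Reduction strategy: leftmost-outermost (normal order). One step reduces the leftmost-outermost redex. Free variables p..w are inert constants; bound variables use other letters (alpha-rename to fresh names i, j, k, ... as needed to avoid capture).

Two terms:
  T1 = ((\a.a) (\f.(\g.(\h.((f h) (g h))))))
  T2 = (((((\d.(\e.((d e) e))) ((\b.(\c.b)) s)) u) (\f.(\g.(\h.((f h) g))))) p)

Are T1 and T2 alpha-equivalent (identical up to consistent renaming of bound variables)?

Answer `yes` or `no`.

Term 1: ((\a.a) (\f.(\g.(\h.((f h) (g h))))))
Term 2: (((((\d.(\e.((d e) e))) ((\b.(\c.b)) s)) u) (\f.(\g.(\h.((f h) g))))) p)
Alpha-equivalence: compare structure up to binder renaming.
Result: False

Answer: no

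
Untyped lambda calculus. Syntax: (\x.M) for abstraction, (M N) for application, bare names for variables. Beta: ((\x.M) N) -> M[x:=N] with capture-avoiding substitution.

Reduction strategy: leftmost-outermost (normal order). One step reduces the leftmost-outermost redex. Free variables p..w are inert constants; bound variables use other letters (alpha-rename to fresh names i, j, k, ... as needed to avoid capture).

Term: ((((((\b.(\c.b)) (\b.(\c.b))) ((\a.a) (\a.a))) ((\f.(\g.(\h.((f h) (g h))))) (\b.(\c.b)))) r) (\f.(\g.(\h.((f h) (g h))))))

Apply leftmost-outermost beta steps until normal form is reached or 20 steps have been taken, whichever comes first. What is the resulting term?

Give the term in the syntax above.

Answer: (\h.h)

Derivation:
Step 0: ((((((\b.(\c.b)) (\b.(\c.b))) ((\a.a) (\a.a))) ((\f.(\g.(\h.((f h) (g h))))) (\b.(\c.b)))) r) (\f.(\g.(\h.((f h) (g h))))))
Step 1: (((((\c.(\b.(\c.b))) ((\a.a) (\a.a))) ((\f.(\g.(\h.((f h) (g h))))) (\b.(\c.b)))) r) (\f.(\g.(\h.((f h) (g h))))))
Step 2: ((((\b.(\c.b)) ((\f.(\g.(\h.((f h) (g h))))) (\b.(\c.b)))) r) (\f.(\g.(\h.((f h) (g h))))))
Step 3: (((\c.((\f.(\g.(\h.((f h) (g h))))) (\b.(\c.b)))) r) (\f.(\g.(\h.((f h) (g h))))))
Step 4: (((\f.(\g.(\h.((f h) (g h))))) (\b.(\c.b))) (\f.(\g.(\h.((f h) (g h))))))
Step 5: ((\g.(\h.(((\b.(\c.b)) h) (g h)))) (\f.(\g.(\h.((f h) (g h))))))
Step 6: (\h.(((\b.(\c.b)) h) ((\f.(\g.(\h.((f h) (g h))))) h)))
Step 7: (\h.((\c.h) ((\f.(\g.(\h.((f h) (g h))))) h)))
Step 8: (\h.h)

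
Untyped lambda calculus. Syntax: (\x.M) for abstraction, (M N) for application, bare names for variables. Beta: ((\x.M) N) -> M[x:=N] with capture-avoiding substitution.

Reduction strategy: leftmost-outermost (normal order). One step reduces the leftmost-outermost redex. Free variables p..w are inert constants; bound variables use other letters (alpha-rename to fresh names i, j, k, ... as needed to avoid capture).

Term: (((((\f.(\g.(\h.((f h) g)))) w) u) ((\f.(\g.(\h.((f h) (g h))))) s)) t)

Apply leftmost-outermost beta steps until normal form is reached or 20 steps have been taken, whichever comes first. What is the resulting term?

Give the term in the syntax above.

Answer: (((w (\g.(\h.((s h) (g h))))) u) t)

Derivation:
Step 0: (((((\f.(\g.(\h.((f h) g)))) w) u) ((\f.(\g.(\h.((f h) (g h))))) s)) t)
Step 1: ((((\g.(\h.((w h) g))) u) ((\f.(\g.(\h.((f h) (g h))))) s)) t)
Step 2: (((\h.((w h) u)) ((\f.(\g.(\h.((f h) (g h))))) s)) t)
Step 3: (((w ((\f.(\g.(\h.((f h) (g h))))) s)) u) t)
Step 4: (((w (\g.(\h.((s h) (g h))))) u) t)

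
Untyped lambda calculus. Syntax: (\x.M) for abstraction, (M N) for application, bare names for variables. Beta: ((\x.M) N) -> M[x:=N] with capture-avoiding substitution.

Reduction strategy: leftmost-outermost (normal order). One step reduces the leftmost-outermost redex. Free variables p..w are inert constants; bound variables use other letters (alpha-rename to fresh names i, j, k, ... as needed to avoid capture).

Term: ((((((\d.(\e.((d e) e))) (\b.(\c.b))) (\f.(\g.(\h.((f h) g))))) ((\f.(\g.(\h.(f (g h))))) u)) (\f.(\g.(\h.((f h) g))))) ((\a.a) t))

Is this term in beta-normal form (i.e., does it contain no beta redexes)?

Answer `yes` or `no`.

Answer: no

Derivation:
Term: ((((((\d.(\e.((d e) e))) (\b.(\c.b))) (\f.(\g.(\h.((f h) g))))) ((\f.(\g.(\h.(f (g h))))) u)) (\f.(\g.(\h.((f h) g))))) ((\a.a) t))
Found 3 beta redex(es).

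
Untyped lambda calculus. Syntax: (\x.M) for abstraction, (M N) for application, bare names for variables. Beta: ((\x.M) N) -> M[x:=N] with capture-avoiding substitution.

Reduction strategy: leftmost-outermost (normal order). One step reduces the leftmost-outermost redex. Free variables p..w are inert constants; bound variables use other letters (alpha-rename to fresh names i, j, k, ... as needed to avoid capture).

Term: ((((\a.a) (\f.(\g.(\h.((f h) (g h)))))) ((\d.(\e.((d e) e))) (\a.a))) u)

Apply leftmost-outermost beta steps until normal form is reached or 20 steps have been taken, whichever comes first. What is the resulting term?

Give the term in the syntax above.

Answer: (\h.((h h) (u h)))

Derivation:
Step 0: ((((\a.a) (\f.(\g.(\h.((f h) (g h)))))) ((\d.(\e.((d e) e))) (\a.a))) u)
Step 1: (((\f.(\g.(\h.((f h) (g h))))) ((\d.(\e.((d e) e))) (\a.a))) u)
Step 2: ((\g.(\h.((((\d.(\e.((d e) e))) (\a.a)) h) (g h)))) u)
Step 3: (\h.((((\d.(\e.((d e) e))) (\a.a)) h) (u h)))
Step 4: (\h.(((\e.(((\a.a) e) e)) h) (u h)))
Step 5: (\h.((((\a.a) h) h) (u h)))
Step 6: (\h.((h h) (u h)))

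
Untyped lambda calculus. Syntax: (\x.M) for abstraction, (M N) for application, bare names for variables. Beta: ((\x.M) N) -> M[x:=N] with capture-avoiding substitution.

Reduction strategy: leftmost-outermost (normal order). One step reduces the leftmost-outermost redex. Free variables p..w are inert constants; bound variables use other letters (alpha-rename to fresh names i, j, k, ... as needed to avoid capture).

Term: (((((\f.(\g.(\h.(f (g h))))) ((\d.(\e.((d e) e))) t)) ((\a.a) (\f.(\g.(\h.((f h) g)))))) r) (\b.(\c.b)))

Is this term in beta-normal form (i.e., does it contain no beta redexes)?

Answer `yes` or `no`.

Term: (((((\f.(\g.(\h.(f (g h))))) ((\d.(\e.((d e) e))) t)) ((\a.a) (\f.(\g.(\h.((f h) g)))))) r) (\b.(\c.b)))
Found 3 beta redex(es).

Answer: no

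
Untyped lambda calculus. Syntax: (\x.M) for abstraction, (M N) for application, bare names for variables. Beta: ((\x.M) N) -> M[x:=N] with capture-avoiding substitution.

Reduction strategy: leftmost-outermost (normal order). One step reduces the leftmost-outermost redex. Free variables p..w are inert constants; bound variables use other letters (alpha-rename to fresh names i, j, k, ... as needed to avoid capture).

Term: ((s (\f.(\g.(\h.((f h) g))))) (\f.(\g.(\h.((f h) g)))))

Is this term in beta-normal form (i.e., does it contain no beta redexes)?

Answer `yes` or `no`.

Term: ((s (\f.(\g.(\h.((f h) g))))) (\f.(\g.(\h.((f h) g)))))
No beta redexes found.

Answer: yes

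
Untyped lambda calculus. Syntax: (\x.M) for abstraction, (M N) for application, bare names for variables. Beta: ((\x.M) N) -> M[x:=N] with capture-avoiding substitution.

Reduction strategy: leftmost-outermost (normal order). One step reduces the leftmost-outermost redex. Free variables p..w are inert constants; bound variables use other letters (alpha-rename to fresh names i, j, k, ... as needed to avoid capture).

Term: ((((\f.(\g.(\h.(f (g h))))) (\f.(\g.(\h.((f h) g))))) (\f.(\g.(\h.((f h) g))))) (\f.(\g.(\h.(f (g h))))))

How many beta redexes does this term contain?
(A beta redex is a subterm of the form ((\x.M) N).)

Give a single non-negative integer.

Answer: 1

Derivation:
Term: ((((\f.(\g.(\h.(f (g h))))) (\f.(\g.(\h.((f h) g))))) (\f.(\g.(\h.((f h) g))))) (\f.(\g.(\h.(f (g h))))))
  Redex: ((\f.(\g.(\h.(f (g h))))) (\f.(\g.(\h.((f h) g)))))
Total redexes: 1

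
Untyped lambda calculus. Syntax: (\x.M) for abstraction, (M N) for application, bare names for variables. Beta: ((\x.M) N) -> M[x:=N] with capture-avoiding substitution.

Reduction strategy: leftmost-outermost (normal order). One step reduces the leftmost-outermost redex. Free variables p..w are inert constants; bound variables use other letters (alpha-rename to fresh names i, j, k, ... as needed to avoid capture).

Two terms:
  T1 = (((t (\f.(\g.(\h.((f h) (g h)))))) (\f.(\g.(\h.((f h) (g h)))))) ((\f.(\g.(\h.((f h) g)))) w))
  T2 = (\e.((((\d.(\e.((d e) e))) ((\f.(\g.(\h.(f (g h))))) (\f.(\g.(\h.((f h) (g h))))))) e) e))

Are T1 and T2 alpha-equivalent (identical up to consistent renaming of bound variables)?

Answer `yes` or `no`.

Term 1: (((t (\f.(\g.(\h.((f h) (g h)))))) (\f.(\g.(\h.((f h) (g h)))))) ((\f.(\g.(\h.((f h) g)))) w))
Term 2: (\e.((((\d.(\e.((d e) e))) ((\f.(\g.(\h.(f (g h))))) (\f.(\g.(\h.((f h) (g h))))))) e) e))
Alpha-equivalence: compare structure up to binder renaming.
Result: False

Answer: no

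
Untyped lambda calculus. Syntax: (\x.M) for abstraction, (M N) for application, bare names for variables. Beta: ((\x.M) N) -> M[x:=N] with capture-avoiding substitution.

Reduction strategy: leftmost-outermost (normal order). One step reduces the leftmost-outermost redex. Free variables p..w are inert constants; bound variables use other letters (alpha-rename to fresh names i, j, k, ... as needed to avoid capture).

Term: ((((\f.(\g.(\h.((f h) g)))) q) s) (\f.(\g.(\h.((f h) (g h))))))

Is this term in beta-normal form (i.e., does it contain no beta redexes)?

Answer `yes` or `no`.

Term: ((((\f.(\g.(\h.((f h) g)))) q) s) (\f.(\g.(\h.((f h) (g h))))))
Found 1 beta redex(es).

Answer: no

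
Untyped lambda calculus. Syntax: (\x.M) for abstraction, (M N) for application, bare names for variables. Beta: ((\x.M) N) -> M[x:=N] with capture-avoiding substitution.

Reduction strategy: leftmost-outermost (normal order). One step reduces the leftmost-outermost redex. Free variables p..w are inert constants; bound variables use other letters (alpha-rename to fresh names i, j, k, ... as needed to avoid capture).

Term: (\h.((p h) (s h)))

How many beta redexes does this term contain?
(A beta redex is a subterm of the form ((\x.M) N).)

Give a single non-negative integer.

Term: (\h.((p h) (s h)))
  (no redexes)
Total redexes: 0

Answer: 0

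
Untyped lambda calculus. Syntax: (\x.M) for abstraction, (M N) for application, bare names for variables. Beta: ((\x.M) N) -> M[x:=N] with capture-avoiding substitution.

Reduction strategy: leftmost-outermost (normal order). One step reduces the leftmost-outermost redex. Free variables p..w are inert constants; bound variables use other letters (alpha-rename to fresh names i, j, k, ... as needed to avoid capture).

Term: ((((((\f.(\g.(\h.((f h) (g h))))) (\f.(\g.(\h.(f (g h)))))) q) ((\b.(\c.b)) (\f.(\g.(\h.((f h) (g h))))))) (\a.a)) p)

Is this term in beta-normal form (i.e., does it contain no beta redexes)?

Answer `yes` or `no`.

Answer: no

Derivation:
Term: ((((((\f.(\g.(\h.((f h) (g h))))) (\f.(\g.(\h.(f (g h)))))) q) ((\b.(\c.b)) (\f.(\g.(\h.((f h) (g h))))))) (\a.a)) p)
Found 2 beta redex(es).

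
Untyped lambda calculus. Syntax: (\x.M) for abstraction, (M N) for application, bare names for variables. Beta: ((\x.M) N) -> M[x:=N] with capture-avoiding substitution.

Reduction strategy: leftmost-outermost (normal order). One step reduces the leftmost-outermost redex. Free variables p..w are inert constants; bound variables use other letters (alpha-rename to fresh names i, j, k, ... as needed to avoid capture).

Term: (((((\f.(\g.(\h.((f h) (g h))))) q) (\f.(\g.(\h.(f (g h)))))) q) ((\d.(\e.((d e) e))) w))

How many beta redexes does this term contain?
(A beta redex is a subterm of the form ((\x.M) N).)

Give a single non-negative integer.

Term: (((((\f.(\g.(\h.((f h) (g h))))) q) (\f.(\g.(\h.(f (g h)))))) q) ((\d.(\e.((d e) e))) w))
  Redex: ((\f.(\g.(\h.((f h) (g h))))) q)
  Redex: ((\d.(\e.((d e) e))) w)
Total redexes: 2

Answer: 2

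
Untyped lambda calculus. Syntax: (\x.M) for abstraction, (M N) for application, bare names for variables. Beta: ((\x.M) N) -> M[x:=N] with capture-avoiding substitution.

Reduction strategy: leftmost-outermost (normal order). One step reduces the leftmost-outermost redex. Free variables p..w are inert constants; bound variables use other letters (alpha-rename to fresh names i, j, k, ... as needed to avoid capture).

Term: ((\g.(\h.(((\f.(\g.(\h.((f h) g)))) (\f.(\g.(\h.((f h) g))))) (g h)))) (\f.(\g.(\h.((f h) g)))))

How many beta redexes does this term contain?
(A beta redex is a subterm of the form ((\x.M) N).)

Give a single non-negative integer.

Term: ((\g.(\h.(((\f.(\g.(\h.((f h) g)))) (\f.(\g.(\h.((f h) g))))) (g h)))) (\f.(\g.(\h.((f h) g)))))
  Redex: ((\g.(\h.(((\f.(\g.(\h.((f h) g)))) (\f.(\g.(\h.((f h) g))))) (g h)))) (\f.(\g.(\h.((f h) g)))))
  Redex: ((\f.(\g.(\h.((f h) g)))) (\f.(\g.(\h.((f h) g)))))
Total redexes: 2

Answer: 2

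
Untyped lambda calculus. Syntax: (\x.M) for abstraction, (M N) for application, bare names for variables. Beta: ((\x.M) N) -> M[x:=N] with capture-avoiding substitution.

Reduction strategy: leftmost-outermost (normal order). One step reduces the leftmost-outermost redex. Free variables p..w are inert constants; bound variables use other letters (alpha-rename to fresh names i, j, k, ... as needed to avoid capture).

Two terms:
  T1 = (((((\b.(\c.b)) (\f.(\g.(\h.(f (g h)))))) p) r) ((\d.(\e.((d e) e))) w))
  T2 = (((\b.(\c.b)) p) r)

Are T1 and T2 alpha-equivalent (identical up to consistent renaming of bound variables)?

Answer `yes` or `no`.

Term 1: (((((\b.(\c.b)) (\f.(\g.(\h.(f (g h)))))) p) r) ((\d.(\e.((d e) e))) w))
Term 2: (((\b.(\c.b)) p) r)
Alpha-equivalence: compare structure up to binder renaming.
Result: False

Answer: no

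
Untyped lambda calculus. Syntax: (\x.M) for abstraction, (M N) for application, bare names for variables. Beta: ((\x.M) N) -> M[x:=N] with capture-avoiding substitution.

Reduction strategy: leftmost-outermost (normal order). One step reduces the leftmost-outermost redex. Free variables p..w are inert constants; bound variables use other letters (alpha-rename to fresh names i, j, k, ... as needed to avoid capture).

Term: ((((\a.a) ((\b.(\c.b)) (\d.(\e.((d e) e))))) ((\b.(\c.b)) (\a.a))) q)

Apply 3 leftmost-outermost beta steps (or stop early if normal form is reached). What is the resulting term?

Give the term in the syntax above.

Step 0: ((((\a.a) ((\b.(\c.b)) (\d.(\e.((d e) e))))) ((\b.(\c.b)) (\a.a))) q)
Step 1: ((((\b.(\c.b)) (\d.(\e.((d e) e)))) ((\b.(\c.b)) (\a.a))) q)
Step 2: (((\c.(\d.(\e.((d e) e)))) ((\b.(\c.b)) (\a.a))) q)
Step 3: ((\d.(\e.((d e) e))) q)

Answer: ((\d.(\e.((d e) e))) q)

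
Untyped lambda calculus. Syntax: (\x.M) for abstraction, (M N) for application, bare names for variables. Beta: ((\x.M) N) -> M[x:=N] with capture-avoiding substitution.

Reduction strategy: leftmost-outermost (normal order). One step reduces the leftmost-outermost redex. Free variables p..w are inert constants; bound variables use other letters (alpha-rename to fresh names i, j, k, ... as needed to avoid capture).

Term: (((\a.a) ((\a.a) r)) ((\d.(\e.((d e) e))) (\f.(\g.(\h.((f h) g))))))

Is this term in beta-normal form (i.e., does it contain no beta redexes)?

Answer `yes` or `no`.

Term: (((\a.a) ((\a.a) r)) ((\d.(\e.((d e) e))) (\f.(\g.(\h.((f h) g))))))
Found 3 beta redex(es).

Answer: no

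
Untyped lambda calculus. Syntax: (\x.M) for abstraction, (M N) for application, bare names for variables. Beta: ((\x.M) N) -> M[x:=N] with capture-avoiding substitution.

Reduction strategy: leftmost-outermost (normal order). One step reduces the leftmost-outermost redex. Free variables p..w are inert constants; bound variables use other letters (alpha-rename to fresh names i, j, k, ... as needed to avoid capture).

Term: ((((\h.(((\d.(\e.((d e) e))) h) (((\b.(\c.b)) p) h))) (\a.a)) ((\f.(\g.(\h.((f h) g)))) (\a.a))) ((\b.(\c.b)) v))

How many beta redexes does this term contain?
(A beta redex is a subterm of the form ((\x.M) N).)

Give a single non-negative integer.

Term: ((((\h.(((\d.(\e.((d e) e))) h) (((\b.(\c.b)) p) h))) (\a.a)) ((\f.(\g.(\h.((f h) g)))) (\a.a))) ((\b.(\c.b)) v))
  Redex: ((\h.(((\d.(\e.((d e) e))) h) (((\b.(\c.b)) p) h))) (\a.a))
  Redex: ((\d.(\e.((d e) e))) h)
  Redex: ((\b.(\c.b)) p)
  Redex: ((\f.(\g.(\h.((f h) g)))) (\a.a))
  Redex: ((\b.(\c.b)) v)
Total redexes: 5

Answer: 5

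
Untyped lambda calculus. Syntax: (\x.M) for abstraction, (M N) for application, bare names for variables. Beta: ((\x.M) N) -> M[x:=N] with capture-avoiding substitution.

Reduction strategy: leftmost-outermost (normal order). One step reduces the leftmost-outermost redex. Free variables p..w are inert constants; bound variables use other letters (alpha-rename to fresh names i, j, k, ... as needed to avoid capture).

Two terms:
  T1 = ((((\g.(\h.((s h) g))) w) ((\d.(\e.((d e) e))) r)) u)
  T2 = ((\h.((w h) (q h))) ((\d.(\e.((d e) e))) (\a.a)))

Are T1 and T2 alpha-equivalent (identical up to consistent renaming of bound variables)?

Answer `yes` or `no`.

Answer: no

Derivation:
Term 1: ((((\g.(\h.((s h) g))) w) ((\d.(\e.((d e) e))) r)) u)
Term 2: ((\h.((w h) (q h))) ((\d.(\e.((d e) e))) (\a.a)))
Alpha-equivalence: compare structure up to binder renaming.
Result: False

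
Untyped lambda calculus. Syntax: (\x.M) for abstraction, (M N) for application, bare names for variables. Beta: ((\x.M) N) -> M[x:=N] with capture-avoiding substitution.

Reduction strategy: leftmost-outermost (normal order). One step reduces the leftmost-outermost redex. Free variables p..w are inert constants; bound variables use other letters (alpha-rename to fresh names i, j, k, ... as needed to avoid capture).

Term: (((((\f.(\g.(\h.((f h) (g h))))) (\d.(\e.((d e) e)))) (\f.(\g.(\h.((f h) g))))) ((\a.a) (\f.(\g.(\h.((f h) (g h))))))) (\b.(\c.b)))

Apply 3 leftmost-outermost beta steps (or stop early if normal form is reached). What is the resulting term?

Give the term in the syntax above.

Step 0: (((((\f.(\g.(\h.((f h) (g h))))) (\d.(\e.((d e) e)))) (\f.(\g.(\h.((f h) g))))) ((\a.a) (\f.(\g.(\h.((f h) (g h))))))) (\b.(\c.b)))
Step 1: ((((\g.(\h.(((\d.(\e.((d e) e))) h) (g h)))) (\f.(\g.(\h.((f h) g))))) ((\a.a) (\f.(\g.(\h.((f h) (g h))))))) (\b.(\c.b)))
Step 2: (((\h.(((\d.(\e.((d e) e))) h) ((\f.(\g.(\h.((f h) g)))) h))) ((\a.a) (\f.(\g.(\h.((f h) (g h))))))) (\b.(\c.b)))
Step 3: ((((\d.(\e.((d e) e))) ((\a.a) (\f.(\g.(\h.((f h) (g h))))))) ((\f.(\g.(\h.((f h) g)))) ((\a.a) (\f.(\g.(\h.((f h) (g h)))))))) (\b.(\c.b)))

Answer: ((((\d.(\e.((d e) e))) ((\a.a) (\f.(\g.(\h.((f h) (g h))))))) ((\f.(\g.(\h.((f h) g)))) ((\a.a) (\f.(\g.(\h.((f h) (g h)))))))) (\b.(\c.b)))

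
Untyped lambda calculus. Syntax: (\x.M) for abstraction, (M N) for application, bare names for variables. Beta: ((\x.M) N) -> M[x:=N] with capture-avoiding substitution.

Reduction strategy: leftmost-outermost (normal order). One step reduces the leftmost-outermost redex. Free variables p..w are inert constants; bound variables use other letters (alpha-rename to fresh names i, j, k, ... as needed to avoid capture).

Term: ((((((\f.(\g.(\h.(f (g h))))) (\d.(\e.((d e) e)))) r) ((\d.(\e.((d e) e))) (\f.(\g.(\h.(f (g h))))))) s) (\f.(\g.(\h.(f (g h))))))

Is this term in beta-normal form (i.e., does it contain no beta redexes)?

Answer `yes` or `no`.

Answer: no

Derivation:
Term: ((((((\f.(\g.(\h.(f (g h))))) (\d.(\e.((d e) e)))) r) ((\d.(\e.((d e) e))) (\f.(\g.(\h.(f (g h))))))) s) (\f.(\g.(\h.(f (g h))))))
Found 2 beta redex(es).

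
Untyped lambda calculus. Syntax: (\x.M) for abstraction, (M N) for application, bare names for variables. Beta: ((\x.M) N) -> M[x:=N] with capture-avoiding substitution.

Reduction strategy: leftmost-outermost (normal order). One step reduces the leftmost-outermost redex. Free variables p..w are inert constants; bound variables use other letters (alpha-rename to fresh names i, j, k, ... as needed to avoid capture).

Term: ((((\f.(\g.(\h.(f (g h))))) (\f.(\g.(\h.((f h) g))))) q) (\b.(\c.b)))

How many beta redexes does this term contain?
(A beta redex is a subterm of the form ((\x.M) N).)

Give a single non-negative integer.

Term: ((((\f.(\g.(\h.(f (g h))))) (\f.(\g.(\h.((f h) g))))) q) (\b.(\c.b)))
  Redex: ((\f.(\g.(\h.(f (g h))))) (\f.(\g.(\h.((f h) g)))))
Total redexes: 1

Answer: 1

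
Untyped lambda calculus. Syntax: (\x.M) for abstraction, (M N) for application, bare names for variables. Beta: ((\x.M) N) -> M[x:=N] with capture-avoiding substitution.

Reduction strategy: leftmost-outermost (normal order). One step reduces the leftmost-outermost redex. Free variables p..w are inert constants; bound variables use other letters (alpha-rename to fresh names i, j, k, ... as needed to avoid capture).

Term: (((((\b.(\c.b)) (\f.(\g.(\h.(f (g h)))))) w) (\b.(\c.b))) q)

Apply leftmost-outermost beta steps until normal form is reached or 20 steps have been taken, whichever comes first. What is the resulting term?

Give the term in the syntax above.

Answer: (\h.(\c.(q h)))

Derivation:
Step 0: (((((\b.(\c.b)) (\f.(\g.(\h.(f (g h)))))) w) (\b.(\c.b))) q)
Step 1: ((((\c.(\f.(\g.(\h.(f (g h)))))) w) (\b.(\c.b))) q)
Step 2: (((\f.(\g.(\h.(f (g h))))) (\b.(\c.b))) q)
Step 3: ((\g.(\h.((\b.(\c.b)) (g h)))) q)
Step 4: (\h.((\b.(\c.b)) (q h)))
Step 5: (\h.(\c.(q h)))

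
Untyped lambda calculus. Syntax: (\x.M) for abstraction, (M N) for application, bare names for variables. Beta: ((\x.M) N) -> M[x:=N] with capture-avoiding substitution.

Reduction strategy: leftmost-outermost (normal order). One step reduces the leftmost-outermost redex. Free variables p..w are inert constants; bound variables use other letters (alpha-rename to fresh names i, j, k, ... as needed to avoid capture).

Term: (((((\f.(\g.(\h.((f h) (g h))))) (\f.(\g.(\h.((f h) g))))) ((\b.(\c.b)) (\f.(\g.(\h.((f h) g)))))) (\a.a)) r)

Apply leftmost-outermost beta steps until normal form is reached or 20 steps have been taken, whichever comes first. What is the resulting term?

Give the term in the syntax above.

Step 0: (((((\f.(\g.(\h.((f h) (g h))))) (\f.(\g.(\h.((f h) g))))) ((\b.(\c.b)) (\f.(\g.(\h.((f h) g)))))) (\a.a)) r)
Step 1: ((((\g.(\h.(((\f.(\g.(\h.((f h) g)))) h) (g h)))) ((\b.(\c.b)) (\f.(\g.(\h.((f h) g)))))) (\a.a)) r)
Step 2: (((\h.(((\f.(\g.(\h.((f h) g)))) h) (((\b.(\c.b)) (\f.(\g.(\h.((f h) g))))) h))) (\a.a)) r)
Step 3: ((((\f.(\g.(\h.((f h) g)))) (\a.a)) (((\b.(\c.b)) (\f.(\g.(\h.((f h) g))))) (\a.a))) r)
Step 4: (((\g.(\h.(((\a.a) h) g))) (((\b.(\c.b)) (\f.(\g.(\h.((f h) g))))) (\a.a))) r)
Step 5: ((\h.(((\a.a) h) (((\b.(\c.b)) (\f.(\g.(\h.((f h) g))))) (\a.a)))) r)
Step 6: (((\a.a) r) (((\b.(\c.b)) (\f.(\g.(\h.((f h) g))))) (\a.a)))
Step 7: (r (((\b.(\c.b)) (\f.(\g.(\h.((f h) g))))) (\a.a)))
Step 8: (r ((\c.(\f.(\g.(\h.((f h) g))))) (\a.a)))
Step 9: (r (\f.(\g.(\h.((f h) g)))))

Answer: (r (\f.(\g.(\h.((f h) g)))))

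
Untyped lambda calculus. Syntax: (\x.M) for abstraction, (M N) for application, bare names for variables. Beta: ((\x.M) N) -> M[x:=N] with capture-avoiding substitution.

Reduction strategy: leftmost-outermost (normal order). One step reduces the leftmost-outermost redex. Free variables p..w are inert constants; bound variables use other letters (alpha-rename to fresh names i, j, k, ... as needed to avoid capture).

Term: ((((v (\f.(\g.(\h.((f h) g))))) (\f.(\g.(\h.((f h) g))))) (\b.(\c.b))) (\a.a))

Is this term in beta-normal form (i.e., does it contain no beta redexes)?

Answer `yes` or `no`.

Term: ((((v (\f.(\g.(\h.((f h) g))))) (\f.(\g.(\h.((f h) g))))) (\b.(\c.b))) (\a.a))
No beta redexes found.

Answer: yes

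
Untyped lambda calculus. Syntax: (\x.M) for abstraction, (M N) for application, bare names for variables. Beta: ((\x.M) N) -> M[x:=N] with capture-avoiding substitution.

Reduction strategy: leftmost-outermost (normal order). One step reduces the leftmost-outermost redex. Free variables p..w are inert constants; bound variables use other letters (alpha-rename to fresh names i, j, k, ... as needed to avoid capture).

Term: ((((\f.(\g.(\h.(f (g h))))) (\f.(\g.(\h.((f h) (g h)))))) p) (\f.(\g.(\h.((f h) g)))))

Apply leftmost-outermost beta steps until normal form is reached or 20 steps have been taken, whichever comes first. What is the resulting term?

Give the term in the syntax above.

Answer: (\g.(\h.(((p (\f.(\g.(\h.((f h) g))))) h) (g h))))

Derivation:
Step 0: ((((\f.(\g.(\h.(f (g h))))) (\f.(\g.(\h.((f h) (g h)))))) p) (\f.(\g.(\h.((f h) g)))))
Step 1: (((\g.(\h.((\f.(\g.(\h.((f h) (g h))))) (g h)))) p) (\f.(\g.(\h.((f h) g)))))
Step 2: ((\h.((\f.(\g.(\h.((f h) (g h))))) (p h))) (\f.(\g.(\h.((f h) g)))))
Step 3: ((\f.(\g.(\h.((f h) (g h))))) (p (\f.(\g.(\h.((f h) g))))))
Step 4: (\g.(\h.(((p (\f.(\g.(\h.((f h) g))))) h) (g h))))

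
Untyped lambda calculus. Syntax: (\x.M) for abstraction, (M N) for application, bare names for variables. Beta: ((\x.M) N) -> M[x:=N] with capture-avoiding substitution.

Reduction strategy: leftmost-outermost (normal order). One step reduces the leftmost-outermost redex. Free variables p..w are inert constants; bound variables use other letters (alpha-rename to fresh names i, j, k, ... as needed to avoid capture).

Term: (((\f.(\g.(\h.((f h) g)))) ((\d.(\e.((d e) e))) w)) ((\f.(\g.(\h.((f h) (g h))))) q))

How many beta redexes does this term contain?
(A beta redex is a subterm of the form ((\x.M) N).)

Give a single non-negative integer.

Answer: 3

Derivation:
Term: (((\f.(\g.(\h.((f h) g)))) ((\d.(\e.((d e) e))) w)) ((\f.(\g.(\h.((f h) (g h))))) q))
  Redex: ((\f.(\g.(\h.((f h) g)))) ((\d.(\e.((d e) e))) w))
  Redex: ((\d.(\e.((d e) e))) w)
  Redex: ((\f.(\g.(\h.((f h) (g h))))) q)
Total redexes: 3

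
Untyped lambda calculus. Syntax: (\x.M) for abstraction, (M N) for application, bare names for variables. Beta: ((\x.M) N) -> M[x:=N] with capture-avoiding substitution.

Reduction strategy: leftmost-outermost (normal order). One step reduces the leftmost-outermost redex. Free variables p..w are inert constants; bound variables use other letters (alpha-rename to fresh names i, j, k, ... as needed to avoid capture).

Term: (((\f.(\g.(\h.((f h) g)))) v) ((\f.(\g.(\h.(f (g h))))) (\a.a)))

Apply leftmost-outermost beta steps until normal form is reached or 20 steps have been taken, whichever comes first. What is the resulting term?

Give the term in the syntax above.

Step 0: (((\f.(\g.(\h.((f h) g)))) v) ((\f.(\g.(\h.(f (g h))))) (\a.a)))
Step 1: ((\g.(\h.((v h) g))) ((\f.(\g.(\h.(f (g h))))) (\a.a)))
Step 2: (\h.((v h) ((\f.(\g.(\h.(f (g h))))) (\a.a))))
Step 3: (\h.((v h) (\g.(\h.((\a.a) (g h))))))
Step 4: (\h.((v h) (\g.(\h.(g h)))))

Answer: (\h.((v h) (\g.(\h.(g h)))))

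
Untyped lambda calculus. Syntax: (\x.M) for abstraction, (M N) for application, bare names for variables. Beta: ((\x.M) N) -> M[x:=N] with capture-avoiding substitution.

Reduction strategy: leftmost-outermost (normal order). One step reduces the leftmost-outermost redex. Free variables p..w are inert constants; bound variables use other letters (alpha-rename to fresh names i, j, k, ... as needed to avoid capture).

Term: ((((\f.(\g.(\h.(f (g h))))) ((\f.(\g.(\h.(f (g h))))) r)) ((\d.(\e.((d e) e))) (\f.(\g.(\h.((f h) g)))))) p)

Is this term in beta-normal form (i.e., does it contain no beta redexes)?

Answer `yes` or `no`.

Answer: no

Derivation:
Term: ((((\f.(\g.(\h.(f (g h))))) ((\f.(\g.(\h.(f (g h))))) r)) ((\d.(\e.((d e) e))) (\f.(\g.(\h.((f h) g)))))) p)
Found 3 beta redex(es).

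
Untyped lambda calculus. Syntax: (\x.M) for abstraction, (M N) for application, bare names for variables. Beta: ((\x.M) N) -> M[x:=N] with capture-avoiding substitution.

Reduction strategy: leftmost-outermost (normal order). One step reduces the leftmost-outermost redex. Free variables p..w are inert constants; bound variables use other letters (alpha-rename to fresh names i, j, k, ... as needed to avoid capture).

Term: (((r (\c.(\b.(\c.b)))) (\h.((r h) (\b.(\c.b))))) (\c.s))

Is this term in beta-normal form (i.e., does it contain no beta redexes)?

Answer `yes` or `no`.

Term: (((r (\c.(\b.(\c.b)))) (\h.((r h) (\b.(\c.b))))) (\c.s))
No beta redexes found.

Answer: yes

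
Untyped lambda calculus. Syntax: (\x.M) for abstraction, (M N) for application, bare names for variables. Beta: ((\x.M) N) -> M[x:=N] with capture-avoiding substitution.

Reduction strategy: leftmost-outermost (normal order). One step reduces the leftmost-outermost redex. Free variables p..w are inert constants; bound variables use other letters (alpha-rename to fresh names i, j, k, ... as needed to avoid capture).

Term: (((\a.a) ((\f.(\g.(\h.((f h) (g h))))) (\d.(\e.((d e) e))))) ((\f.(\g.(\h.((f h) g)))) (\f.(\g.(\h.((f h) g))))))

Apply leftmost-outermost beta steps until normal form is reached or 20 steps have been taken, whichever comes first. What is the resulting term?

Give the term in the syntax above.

Step 0: (((\a.a) ((\f.(\g.(\h.((f h) (g h))))) (\d.(\e.((d e) e))))) ((\f.(\g.(\h.((f h) g)))) (\f.(\g.(\h.((f h) g))))))
Step 1: (((\f.(\g.(\h.((f h) (g h))))) (\d.(\e.((d e) e)))) ((\f.(\g.(\h.((f h) g)))) (\f.(\g.(\h.((f h) g))))))
Step 2: ((\g.(\h.(((\d.(\e.((d e) e))) h) (g h)))) ((\f.(\g.(\h.((f h) g)))) (\f.(\g.(\h.((f h) g))))))
Step 3: (\h.(((\d.(\e.((d e) e))) h) (((\f.(\g.(\h.((f h) g)))) (\f.(\g.(\h.((f h) g))))) h)))
Step 4: (\h.((\e.((h e) e)) (((\f.(\g.(\h.((f h) g)))) (\f.(\g.(\h.((f h) g))))) h)))
Step 5: (\h.((h (((\f.(\g.(\h.((f h) g)))) (\f.(\g.(\h.((f h) g))))) h)) (((\f.(\g.(\h.((f h) g)))) (\f.(\g.(\h.((f h) g))))) h)))
Step 6: (\h.((h ((\g.(\h.(((\f.(\g.(\h.((f h) g)))) h) g))) h)) (((\f.(\g.(\h.((f h) g)))) (\f.(\g.(\h.((f h) g))))) h)))
Step 7: (\h.((h (\i.(((\f.(\g.(\h.((f h) g)))) i) h))) (((\f.(\g.(\h.((f h) g)))) (\f.(\g.(\h.((f h) g))))) h)))
Step 8: (\h.((h (\i.((\g.(\h.((i h) g))) h))) (((\f.(\g.(\h.((f h) g)))) (\f.(\g.(\h.((f h) g))))) h)))
Step 9: (\h.((h (\i.(\j.((i j) h)))) (((\f.(\g.(\h.((f h) g)))) (\f.(\g.(\h.((f h) g))))) h)))
Step 10: (\h.((h (\i.(\j.((i j) h)))) ((\g.(\h.(((\f.(\g.(\h.((f h) g)))) h) g))) h)))
Step 11: (\h.((h (\i.(\j.((i j) h)))) (\i.(((\f.(\g.(\h.((f h) g)))) i) h))))
Step 12: (\h.((h (\i.(\j.((i j) h)))) (\i.((\g.(\h.((i h) g))) h))))
Step 13: (\h.((h (\i.(\j.((i j) h)))) (\i.(\j.((i j) h)))))

Answer: (\h.((h (\i.(\j.((i j) h)))) (\i.(\j.((i j) h)))))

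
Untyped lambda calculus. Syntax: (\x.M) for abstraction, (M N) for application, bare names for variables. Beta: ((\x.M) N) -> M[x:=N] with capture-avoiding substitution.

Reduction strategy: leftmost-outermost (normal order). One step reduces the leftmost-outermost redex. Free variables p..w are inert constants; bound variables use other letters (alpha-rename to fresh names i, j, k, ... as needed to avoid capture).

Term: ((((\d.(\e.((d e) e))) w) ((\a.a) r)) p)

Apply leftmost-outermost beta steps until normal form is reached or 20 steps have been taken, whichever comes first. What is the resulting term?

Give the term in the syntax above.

Answer: (((w r) r) p)

Derivation:
Step 0: ((((\d.(\e.((d e) e))) w) ((\a.a) r)) p)
Step 1: (((\e.((w e) e)) ((\a.a) r)) p)
Step 2: (((w ((\a.a) r)) ((\a.a) r)) p)
Step 3: (((w r) ((\a.a) r)) p)
Step 4: (((w r) r) p)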